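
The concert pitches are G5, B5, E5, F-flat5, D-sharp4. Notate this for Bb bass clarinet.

A6 C#7 F#6 Gb6 E#5

Written C4 sounds as Bb2 on the Bb bass clarinet, so concert pitches are written a major ninth up.
G5 to A6
B5 to C#7
E5 to F#6
Fb5 to Gb6
D#4 to E#5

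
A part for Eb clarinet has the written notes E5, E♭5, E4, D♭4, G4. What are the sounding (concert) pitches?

The Eb clarinet sounds a minor third above written, so transpose each written note up a minor third.
E5 -> G5
Eb5 -> Gb5
E4 -> G4
Db4 -> Fb4
G4 -> Bb4

G5 Gb5 G4 Fb4 Bb4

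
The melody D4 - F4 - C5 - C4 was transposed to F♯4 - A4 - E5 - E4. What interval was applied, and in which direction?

up a major third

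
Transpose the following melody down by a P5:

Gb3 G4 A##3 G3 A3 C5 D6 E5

Gb3 gives Cb3
G4 gives C4
A##3 gives D##3
G3 gives C3
A3 gives D3
C5 gives F4
D6 gives G5
E5 gives A4

Cb3 C4 D##3 C3 D3 F4 G5 A4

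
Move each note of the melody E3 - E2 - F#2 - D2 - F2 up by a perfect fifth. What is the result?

A perfect fifth up from E3 gives B3.
A perfect fifth up from E2 gives B2.
F#2: a fifth up reaches C, and 7 semitones makes it C#3.
D2: a fifth up reaches A, and 7 semitones makes it A2.
F2 up a perfect fifth is C3.

B3 B2 C#3 A2 C3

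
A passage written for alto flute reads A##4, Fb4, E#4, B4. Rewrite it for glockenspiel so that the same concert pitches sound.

First find concert pitch: the alto flute sounds a perfect fourth below written, so A##4 Fb4 E#4 B4 sounds E##4 Cb4 B#3 F#4.
Then write for glockenspiel: it sounds a perfect fifteenth above written, so the part must be a perfect fifteenth below concert.
E##4 → E##2
Cb4 → Cb2
B#3 → B#1
F#4 → F#2

E##2 Cb2 B#1 F#2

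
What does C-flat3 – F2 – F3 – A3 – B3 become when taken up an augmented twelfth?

G4 C#4 C#5 E#5 F##5

An augmented twelfth up from Cb3 gives G4.
F2 up an augmented twelfth is C#4.
An augmented twelfth up from F3 gives C#5.
A3: a twelfth up reaches E, and 20 semitones makes it E#5.
B3 up an augmented twelfth is F##5.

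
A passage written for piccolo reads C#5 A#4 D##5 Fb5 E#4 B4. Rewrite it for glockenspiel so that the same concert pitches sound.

C#4 A#3 D##4 Fb4 E#3 B3

First find concert pitch: the piccolo sounds a perfect octave above written, so C#5 A#4 D##5 Fb5 E#4 B4 sounds C#6 A#5 D##6 Fb6 E#5 B5.
Then write for glockenspiel: it sounds a perfect fifteenth above written, so the part must be a perfect fifteenth below concert.
C#6 → C#4
A#5 → A#3
D##6 → D##4
Fb6 → Fb4
E#5 → E#3
B5 → B3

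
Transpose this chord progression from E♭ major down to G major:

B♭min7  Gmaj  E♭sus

Dmin7 Bmaj Gsus

E♭ major down to G major is a minor sixth; each chord root moves by that interval while the quality stays the same.
B♭min7: root B♭ down a minor sixth → D, giving Dmin7.
Gmaj: root G down a minor sixth → B, giving Bmaj.
E♭sus: root E♭ down a minor sixth → G, giving Gsus.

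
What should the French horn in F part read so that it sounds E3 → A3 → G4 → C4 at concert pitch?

B3 E4 D5 G4

The French horn in F sounds a perfect fifth below written, so the written part must be a perfect fifth above concert — transpose each note up.
E3 becomes B3
A3 becomes E4
G4 becomes D5
C4 becomes G4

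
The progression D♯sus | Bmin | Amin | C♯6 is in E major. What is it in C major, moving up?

Bsus Gmin Fmin A6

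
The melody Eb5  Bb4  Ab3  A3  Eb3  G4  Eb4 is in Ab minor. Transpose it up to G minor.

From Ab up to G is a major seventh; apply that to each pitch.
Eb5 becomes D6
Bb4 becomes A5
Ab3 becomes G4
A3 becomes G#4
Eb3 becomes D4
G4 becomes F#5
Eb4 becomes D5

D6 A5 G4 G#4 D4 F#5 D5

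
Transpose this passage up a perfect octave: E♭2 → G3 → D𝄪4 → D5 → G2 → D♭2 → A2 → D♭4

Eb2: an octave up reaches E, and 12 semitones makes it Eb3.
G3 up a perfect octave is G4.
D##4: an octave up reaches D, and 12 semitones makes it D##5.
D5 up a perfect octave is D6.
G2: an octave up reaches G, and 12 semitones makes it G3.
Db2 up a perfect octave is Db3.
A2: an octave up reaches A, and 12 semitones makes it A3.
A perfect octave up from Db4 gives Db5.

Eb3 G4 D##5 D6 G3 Db3 A3 Db5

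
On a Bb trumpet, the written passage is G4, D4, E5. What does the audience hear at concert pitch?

The Bb trumpet sounds a major second below written, so transpose each written note down a major second.
G4 gives F4
D4 gives C4
E5 gives D5

F4 C4 D5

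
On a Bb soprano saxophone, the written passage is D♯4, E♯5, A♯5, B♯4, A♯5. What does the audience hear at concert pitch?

C#4 D#5 G#5 A#4 G#5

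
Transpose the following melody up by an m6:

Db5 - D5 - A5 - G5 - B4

Db5 becomes Bbb5
D5 becomes Bb5
A5 becomes F6
G5 becomes Eb6
B4 becomes G5

Bbb5 Bb5 F6 Eb6 G5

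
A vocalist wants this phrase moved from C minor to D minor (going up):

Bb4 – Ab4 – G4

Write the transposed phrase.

C5 Bb4 A4

From C up to D is a major second; apply that to each pitch.
Bb4 to C5
Ab4 to Bb4
G4 to A4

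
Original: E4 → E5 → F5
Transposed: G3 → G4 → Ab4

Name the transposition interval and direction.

down a major sixth

Take the first pair: E4 → G3. E to G spans 6 letter names, so the interval is some kind of sixth.
G3 to E4 is 9 semitones, which makes it a major sixth; the second version is lower, so the direction is down.
Checking another pair — F5 → Ab4 — gives the same interval.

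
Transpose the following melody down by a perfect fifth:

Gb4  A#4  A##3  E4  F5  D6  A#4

Gb4 -> Cb4
A#4 -> D#4
A##3 -> D##3
E4 -> A3
F5 -> Bb4
D6 -> G5
A#4 -> D#4

Cb4 D#4 D##3 A3 Bb4 G5 D#4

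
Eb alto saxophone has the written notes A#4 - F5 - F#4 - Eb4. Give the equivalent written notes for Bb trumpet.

First find concert pitch: the Eb alto saxophone sounds a major sixth below written, so A#4 F5 F#4 Eb4 sounds C#4 Ab4 A3 Gb3.
Then write for Bb trumpet: it sounds a major second below written, so the part must be a major second above concert.
C#4 → D#4
Ab4 → Bb4
A3 → B3
Gb3 → Ab3

D#4 Bb4 B3 Ab3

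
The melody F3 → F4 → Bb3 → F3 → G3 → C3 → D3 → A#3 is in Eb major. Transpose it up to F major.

G3 G4 C4 G3 A3 D3 E3 B#3

From Eb up to F is a major second; apply that to each pitch.
F3 to G3
F4 to G4
Bb3 to C4
F3 to G3
G3 to A3
C3 to D3
D3 to E3
A#3 to B#3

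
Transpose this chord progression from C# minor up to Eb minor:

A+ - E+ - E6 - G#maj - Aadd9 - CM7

Cb+ Gb+ Gb6 Bbmaj Cbadd9 EbbM7

C# minor up to Eb minor is a diminished third; each chord root moves by that interval while the quality stays the same.
A+: root A up a diminished third → Cb, giving Cb+.
E+: root E up a diminished third → Gb, giving Gb+.
E6: root E up a diminished third → Gb, giving Gb6.
G#maj: root G# up a diminished third → Bb, giving Bbmaj.
Aadd9: root A up a diminished third → Cb, giving Cbadd9.
CM7: root C up a diminished third → Ebb, giving EbbM7.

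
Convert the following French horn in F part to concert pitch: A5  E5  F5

D5 A4 Bb4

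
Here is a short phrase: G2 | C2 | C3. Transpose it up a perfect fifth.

G2 → D3
C2 → G2
C3 → G3

D3 G2 G3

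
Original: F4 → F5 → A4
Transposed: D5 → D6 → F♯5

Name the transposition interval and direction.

From F4 to D5 is 6 letter names — a sixth of some quality.
F4 to D5 is 9 semitones, which makes it a major sixth; the second version is higher, so the direction is up.
Checking another pair — A4 → F#5 — gives the same interval.

up a major sixth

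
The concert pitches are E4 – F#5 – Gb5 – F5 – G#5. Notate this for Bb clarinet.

F#4 G#5 Ab5 G5 A#5

The Bb clarinet sounds a major second below written, so the written part must be a major second above concert — transpose each note up.
E4 becomes F#4
F#5 becomes G#5
Gb5 becomes Ab5
F5 becomes G5
G#5 becomes A#5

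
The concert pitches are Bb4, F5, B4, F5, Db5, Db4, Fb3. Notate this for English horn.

F5 C6 F#5 C6 Ab5 Ab4 Cb4

Written C4 sounds as F3 on the English horn, so concert pitches are written a perfect fifth up.
Bb4 becomes F5
F5 becomes C6
B4 becomes F#5
F5 becomes C6
Db5 becomes Ab5
Db4 becomes Ab4
Fb3 becomes Cb4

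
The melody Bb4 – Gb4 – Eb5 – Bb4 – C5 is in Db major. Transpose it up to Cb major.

From Db up to Cb is a minor seventh; apply that to each pitch.
Bb4 to Ab5
Gb4 to Fb5
Eb5 to Db6
Bb4 to Ab5
C5 to Bb5

Ab5 Fb5 Db6 Ab5 Bb5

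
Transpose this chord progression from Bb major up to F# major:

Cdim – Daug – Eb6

Bb major up to F# major is an augmented fifth; each chord root moves by that interval while the quality stays the same.
Cdim: root C up an augmented fifth → G#, giving G#dim.
Daug: root D up an augmented fifth → A#, giving A#aug.
Eb6: root Eb up an augmented fifth → B, giving B6.

G#dim A#aug B6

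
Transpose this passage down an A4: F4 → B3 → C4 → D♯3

Cb4 F3 Gb3 A2

F4 to Cb4
B3 to F3
C4 to Gb3
D#3 to A2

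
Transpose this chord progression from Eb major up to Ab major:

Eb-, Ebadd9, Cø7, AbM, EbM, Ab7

Ab- Abadd9 Fø7 DbM AbM Db7

Eb major up to Ab major is a perfect fourth; each chord root moves by that interval while the quality stays the same.
Eb-: root Eb up a perfect fourth → Ab, giving Ab-.
Ebadd9: root Eb up a perfect fourth → Ab, giving Abadd9.
Cø7: root C up a perfect fourth → F, giving Fø7.
AbM: root Ab up a perfect fourth → Db, giving DbM.
EbM: root Eb up a perfect fourth → Ab, giving AbM.
Ab7: root Ab up a perfect fourth → Db, giving Db7.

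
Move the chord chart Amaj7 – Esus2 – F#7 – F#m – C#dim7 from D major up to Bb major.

Fmaj7 Csus2 D7 Dm Adim7

D major up to Bb major is a minor sixth; each chord root moves by that interval while the quality stays the same.
Amaj7: root A up a minor sixth → F, giving Fmaj7.
Esus2: root E up a minor sixth → C, giving Csus2.
F#7: root F# up a minor sixth → D, giving D7.
F#m: root F# up a minor sixth → D, giving Dm.
C#dim7: root C# up a minor sixth → A, giving Adim7.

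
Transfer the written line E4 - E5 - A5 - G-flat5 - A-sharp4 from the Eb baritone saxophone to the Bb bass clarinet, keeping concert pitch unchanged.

A3 A4 D5 Cb5 D#4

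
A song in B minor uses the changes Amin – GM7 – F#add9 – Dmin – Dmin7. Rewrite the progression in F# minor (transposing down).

Emin DM7 C#add9 Amin Amin7

B minor down to F# minor is a perfect fourth; each chord root moves by that interval while the quality stays the same.
Amin: root A down a perfect fourth → E, giving Emin.
GM7: root G down a perfect fourth → D, giving DM7.
F#add9: root F# down a perfect fourth → C#, giving C#add9.
Dmin: root D down a perfect fourth → A, giving Amin.
Dmin7: root D down a perfect fourth → A, giving Amin7.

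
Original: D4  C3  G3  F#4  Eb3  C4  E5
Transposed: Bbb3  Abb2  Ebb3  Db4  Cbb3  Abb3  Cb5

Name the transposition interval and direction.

down an augmented third

Take the first pair: D4 → Bbb3. D to B spans 3 letter names, so the interval is some kind of third.
Bbb3 to D4 is 5 semitones, which makes it an augmented third; the second version is lower, so the direction is down.
Checking another pair — E5 → Cb5 — gives the same interval.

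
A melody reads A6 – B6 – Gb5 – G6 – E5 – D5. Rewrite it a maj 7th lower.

Bb5 C6 Abb4 Ab5 F4 Eb4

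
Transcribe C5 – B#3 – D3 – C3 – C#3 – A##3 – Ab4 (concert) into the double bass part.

C6 B#4 D4 C4 C#4 A##4 Ab5

Written C4 sounds as C3 on the double bass, so concert pitches are written a perfect octave up.
C5 to C6
B#3 to B#4
D3 to D4
C3 to C4
C#3 to C#4
A##3 to A##4
Ab4 to Ab5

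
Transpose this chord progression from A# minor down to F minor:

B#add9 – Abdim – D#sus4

A# minor down to F minor is an augmented third; each chord root moves by that interval while the quality stays the same.
B#add9: root B# down an augmented third → G, giving Gadd9.
Abdim: root Ab down an augmented third → Fbb, giving Fbbdim.
D#sus4: root D# down an augmented third → Bb, giving Bbsus4.

Gadd9 Fbbdim Bbsus4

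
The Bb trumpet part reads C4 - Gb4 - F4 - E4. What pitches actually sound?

Bb3 Fb4 Eb4 D4

Written C4 on the Bb trumpet sounds as Bb3, a major second lower; apply that shift to every note.
C4 gives Bb3
Gb4 gives Fb4
F4 gives Eb4
E4 gives D4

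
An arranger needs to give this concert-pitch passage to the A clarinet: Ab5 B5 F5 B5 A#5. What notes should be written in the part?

Cb6 D6 Ab5 D6 C#6

The A clarinet sounds a minor third below written, so the written part must be a minor third above concert — transpose each note up.
Ab5 becomes Cb6
B5 becomes D6
F5 becomes Ab5
B5 becomes D6
A#5 becomes C#6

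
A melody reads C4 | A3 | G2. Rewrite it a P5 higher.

C4 up a perfect fifth is G4.
A3: a fifth up reaches E, and 7 semitones makes it E4.
A perfect fifth up from G2 gives D3.

G4 E4 D3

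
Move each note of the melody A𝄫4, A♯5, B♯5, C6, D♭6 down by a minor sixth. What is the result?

Cb4 C##5 D##5 E5 F5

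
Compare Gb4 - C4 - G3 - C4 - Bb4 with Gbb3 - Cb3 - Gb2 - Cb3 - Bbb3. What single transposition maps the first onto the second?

down an augmented octave

From Gb4 to Gbb3 is 8 letter names — an octave of some quality.
Gbb3 to Gb4 is 13 semitones, which makes it an augmented octave; the second version is lower, so the direction is down.
Checking another pair — Bb4 → Bbb3 — gives the same interval.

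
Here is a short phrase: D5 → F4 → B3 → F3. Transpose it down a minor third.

D5: a third down reaches B, and 3 semitones makes it B4.
F4 down a minor third is D4.
B3 down a minor third is G#3.
A minor third down from F3 gives D3.

B4 D4 G#3 D3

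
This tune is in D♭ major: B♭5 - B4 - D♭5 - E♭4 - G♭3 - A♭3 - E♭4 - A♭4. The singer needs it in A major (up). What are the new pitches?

F#6 F##5 A5 B4 D4 E4 B4 E5

From D♭ up to A is an augmented fifth; apply that to each pitch.
Bb5 gives F#6
B4 gives F##5
Db5 gives A5
Eb4 gives B4
Gb3 gives D4
Ab3 gives E4
Eb4 gives B4
Ab4 gives E5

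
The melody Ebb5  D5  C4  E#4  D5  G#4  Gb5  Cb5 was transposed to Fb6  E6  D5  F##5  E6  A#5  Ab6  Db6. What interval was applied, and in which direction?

Take the first pair: Ebb5 → Fb6. E to F spans 9 letter names, so the interval is some kind of ninth.
Ebb5 to Fb6 is 14 semitones, which makes it a major ninth; the second version is higher, so the direction is up.
Checking another pair — Cb5 → Db6 — gives the same interval.

up a major ninth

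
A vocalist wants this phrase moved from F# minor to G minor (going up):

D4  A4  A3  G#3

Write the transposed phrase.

F# minor to G minor up is a minor second, so every note moves up by that interval.
D4 -> Eb4
A4 -> Bb4
A3 -> Bb3
G#3 -> A3

Eb4 Bb4 Bb3 A3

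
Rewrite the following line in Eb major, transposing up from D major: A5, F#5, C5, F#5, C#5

Bb5 G5 Db5 G5 D5

D major to Eb major up is a minor second, so every note moves up by that interval.
A5 to Bb5
F#5 to G5
C5 to Db5
F#5 to G5
C#5 to D5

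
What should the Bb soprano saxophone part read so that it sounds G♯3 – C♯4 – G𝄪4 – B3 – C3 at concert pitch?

Written C4 sounds as Bb3 on the Bb soprano saxophone, so concert pitches are written a major second up.
G#3 -> A#3
C#4 -> D#4
G##4 -> A##4
B3 -> C#4
C3 -> D3

A#3 D#4 A##4 C#4 D3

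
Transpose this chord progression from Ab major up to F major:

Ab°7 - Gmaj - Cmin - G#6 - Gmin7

F°7 Emaj Amin E#6 Emin7

Ab major up to F major is a major sixth; each chord root moves by that interval while the quality stays the same.
Ab°7: root Ab up a major sixth → F, giving F°7.
Gmaj: root G up a major sixth → E, giving Emaj.
Cmin: root C up a major sixth → A, giving Amin.
G#6: root G# up a major sixth → E#, giving E#6.
Gmin7: root G up a major sixth → E, giving Emin7.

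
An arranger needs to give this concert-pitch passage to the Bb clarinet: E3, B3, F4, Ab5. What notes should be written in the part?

F#3 C#4 G4 Bb5

Written C4 sounds as Bb3 on the Bb clarinet, so concert pitches are written a major second up.
E3 gives F#3
B3 gives C#4
F4 gives G4
Ab5 gives Bb5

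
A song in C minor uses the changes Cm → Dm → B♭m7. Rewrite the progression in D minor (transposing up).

C minor up to D minor is a major second; each chord root moves by that interval while the quality stays the same.
Cm: root C up a major second → D, giving Dm.
Dm: root D up a major second → E, giving Em.
B♭m7: root B♭ up a major second → C, giving Cm7.

Dm Em Cm7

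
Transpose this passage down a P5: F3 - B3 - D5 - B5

Bb2 E3 G4 E5

F3 becomes Bb2
B3 becomes E3
D5 becomes G4
B5 becomes E5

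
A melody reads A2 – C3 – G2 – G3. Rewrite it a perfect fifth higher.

E3 G3 D3 D4

A2: a fifth up reaches E, and 7 semitones makes it E3.
A perfect fifth up from C3 gives G3.
G2: a fifth up reaches D, and 7 semitones makes it D3.
G3: a fifth up reaches D, and 7 semitones makes it D4.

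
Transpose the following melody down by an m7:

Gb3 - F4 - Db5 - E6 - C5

Ab2 G3 Eb4 F#5 D4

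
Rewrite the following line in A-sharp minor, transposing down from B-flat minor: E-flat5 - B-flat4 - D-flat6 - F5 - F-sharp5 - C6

D#5 A#4 C#6 E#5 E##5 B#5

B-flat minor to A-sharp minor down is a diminished second, so every note moves down by that interval.
Eb5 -> D#5
Bb4 -> A#4
Db6 -> C#6
F5 -> E#5
F#5 -> E##5
C6 -> B#5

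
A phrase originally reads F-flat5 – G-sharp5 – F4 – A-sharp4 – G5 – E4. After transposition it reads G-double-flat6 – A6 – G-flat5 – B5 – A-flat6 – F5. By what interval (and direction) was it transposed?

up a minor ninth

From Fb5 to Gbb6 is 9 letter names — a ninth of some quality.
Fb5 to Gbb6 is 13 semitones, which makes it a minor ninth; the second version is higher, so the direction is up.
Checking another pair — E4 → F5 — gives the same interval.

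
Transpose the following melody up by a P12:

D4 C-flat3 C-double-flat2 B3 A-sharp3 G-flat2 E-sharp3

A5 Gb4 Gbb3 F#5 E#5 Db4 B#4

D4 up a perfect twelfth is A5.
Cb3 up a perfect twelfth is Gb4.
Cbb2 up a perfect twelfth is Gbb3.
B3 up a perfect twelfth is F#5.
A#3: a twelfth up reaches E, and 19 semitones makes it E#5.
A perfect twelfth up from Gb2 gives Db4.
E#3 up a perfect twelfth is B#4.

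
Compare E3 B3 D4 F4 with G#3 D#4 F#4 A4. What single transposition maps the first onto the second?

up a major third

From E3 to G#3 is 3 letter names — a third of some quality.
E3 to G#3 is 4 semitones, which makes it a major third; the second version is higher, so the direction is up.
Checking another pair — F4 → A4 — gives the same interval.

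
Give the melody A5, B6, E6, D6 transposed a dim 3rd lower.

F##5 G##6 C##6 B#5

A diminished third down from A5 gives F##5.
B6: a third down reaches G, and 2 semitones makes it G##6.
E6 down a diminished third is C##6.
D6 down a diminished third is B#5.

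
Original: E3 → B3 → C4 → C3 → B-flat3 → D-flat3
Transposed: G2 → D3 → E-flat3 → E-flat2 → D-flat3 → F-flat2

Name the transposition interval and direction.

down a major sixth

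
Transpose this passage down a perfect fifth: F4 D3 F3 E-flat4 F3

F4 to Bb3
D3 to G2
F3 to Bb2
Eb4 to Ab3
F3 to Bb2

Bb3 G2 Bb2 Ab3 Bb2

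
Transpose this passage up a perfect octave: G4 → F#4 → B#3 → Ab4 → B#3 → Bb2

G4: an octave up reaches G, and 12 semitones makes it G5.
A perfect octave up from F#4 gives F#5.
A perfect octave up from B#3 gives B#4.
Ab4 up a perfect octave is Ab5.
B#3 up a perfect octave is B#4.
Bb2 up a perfect octave is Bb3.

G5 F#5 B#4 Ab5 B#4 Bb3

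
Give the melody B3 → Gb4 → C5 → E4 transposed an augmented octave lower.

Bb2 Gbb3 Cb4 Eb3

B3 -> Bb2
Gb4 -> Gbb3
C5 -> Cb4
E4 -> Eb3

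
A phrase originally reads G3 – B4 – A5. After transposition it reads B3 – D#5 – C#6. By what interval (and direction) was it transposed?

up a major third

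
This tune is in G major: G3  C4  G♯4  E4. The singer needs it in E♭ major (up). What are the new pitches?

From G up to E♭ is a minor sixth; apply that to each pitch.
G3 -> Eb4
C4 -> Ab4
G#4 -> E5
E4 -> C5

Eb4 Ab4 E5 C5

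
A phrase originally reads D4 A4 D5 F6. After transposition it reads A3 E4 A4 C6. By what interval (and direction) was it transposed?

down a perfect fourth

From D4 to A3 is 4 letter names — a fourth of some quality.
A3 to D4 is 5 semitones, which makes it a perfect fourth; the second version is lower, so the direction is down.
Checking another pair — F6 → C6 — gives the same interval.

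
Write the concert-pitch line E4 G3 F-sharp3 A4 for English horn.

B4 D4 C#4 E5

The English horn sounds a perfect fifth below written, so the written part must be a perfect fifth above concert — transpose each note up.
E4 gives B4
G3 gives D4
F#3 gives C#4
A4 gives E5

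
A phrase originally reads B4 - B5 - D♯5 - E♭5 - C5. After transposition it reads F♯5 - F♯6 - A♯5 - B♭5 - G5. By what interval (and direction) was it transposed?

up a perfect fifth

Take the first pair: B4 → F#5. B to F spans 5 letter names, so the interval is some kind of fifth.
B4 to F#5 is 7 semitones, which makes it a perfect fifth; the second version is higher, so the direction is up.
Checking another pair — C5 → G5 — gives the same interval.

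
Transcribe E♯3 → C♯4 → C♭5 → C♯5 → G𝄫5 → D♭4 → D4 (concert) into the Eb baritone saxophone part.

C##5 A#5 Ab6 A#6 Ebb7 Bb5 B5

The Eb baritone saxophone sounds a major thirteenth below written, so the written part must be a major thirteenth above concert — transpose each note up.
E#3 -> C##5
C#4 -> A#5
Cb5 -> Ab6
C#5 -> A#6
Gbb5 -> Ebb7
Db4 -> Bb5
D4 -> B5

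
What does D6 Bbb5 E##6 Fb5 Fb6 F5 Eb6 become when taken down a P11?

A perfect eleventh down from D6 gives A4.
Bbb5 down a perfect eleventh is Fb4.
E##6 down a perfect eleventh is B##4.
Fb5 down a perfect eleventh is Cb4.
A perfect eleventh down from Fb6 gives Cb5.
F5 down a perfect eleventh is C4.
A perfect eleventh down from Eb6 gives Bb4.

A4 Fb4 B##4 Cb4 Cb5 C4 Bb4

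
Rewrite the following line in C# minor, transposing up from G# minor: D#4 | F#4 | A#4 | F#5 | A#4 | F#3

G#4 B4 D#5 B5 D#5 B3

G# minor to C# minor up is a perfect fourth, so every note moves up by that interval.
D#4 becomes G#4
F#4 becomes B4
A#4 becomes D#5
F#5 becomes B5
A#4 becomes D#5
F#3 becomes B3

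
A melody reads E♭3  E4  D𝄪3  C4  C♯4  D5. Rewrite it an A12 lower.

An augmented twelfth down from Eb3 gives Abb1.
E4: a twelfth down reaches A, and 20 semitones makes it Ab2.
D##3 down an augmented twelfth is G#1.
C4 down an augmented twelfth is Fb2.
C#4: a twelfth down reaches F, and 20 semitones makes it F2.
D5: a twelfth down reaches G, and 20 semitones makes it Gb3.

Abb1 Ab2 G#1 Fb2 F2 Gb3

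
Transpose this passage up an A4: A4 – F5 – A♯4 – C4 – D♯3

D#5 B5 D##5 F#4 G##3

A4: a fourth up reaches D, and 6 semitones makes it D#5.
F5 up an augmented fourth is B5.
An augmented fourth up from A#4 gives D##5.
An augmented fourth up from C4 gives F#4.
D#3 up an augmented fourth is G##3.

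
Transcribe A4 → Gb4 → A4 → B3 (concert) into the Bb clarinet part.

B4 Ab4 B4 C#4

Written C4 sounds as Bb3 on the Bb clarinet, so concert pitches are written a major second up.
A4 to B4
Gb4 to Ab4
A4 to B4
B3 to C#4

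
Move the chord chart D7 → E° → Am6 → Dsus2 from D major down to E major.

D major down to E major is a minor seventh; each chord root moves by that interval while the quality stays the same.
D7: root D down a minor seventh → E, giving E7.
E°: root E down a minor seventh → F#, giving F#°.
Am6: root A down a minor seventh → B, giving Bm6.
Dsus2: root D down a minor seventh → E, giving Esus2.

E7 F#° Bm6 Esus2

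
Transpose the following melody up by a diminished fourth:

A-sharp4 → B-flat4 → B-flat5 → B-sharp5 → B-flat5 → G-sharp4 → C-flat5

D5 Ebb5 Ebb6 E6 Ebb6 C5 Fbb5

A#4 -> D5
Bb4 -> Ebb5
Bb5 -> Ebb6
B#5 -> E6
Bb5 -> Ebb6
G#4 -> C5
Cb5 -> Fbb5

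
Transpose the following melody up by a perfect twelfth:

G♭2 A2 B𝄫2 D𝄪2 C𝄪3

Gb2 gives Db4
A2 gives E4
Bbb2 gives Fb4
D##2 gives A##3
C##3 gives G##4

Db4 E4 Fb4 A##3 G##4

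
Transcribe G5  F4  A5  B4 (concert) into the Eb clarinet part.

E5 D4 F#5 G#4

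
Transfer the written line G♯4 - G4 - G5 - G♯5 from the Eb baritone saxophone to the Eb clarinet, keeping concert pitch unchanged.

G#2 G2 G3 G#3

First find concert pitch: the Eb baritone saxophone sounds a major thirteenth below written, so G♯4 G4 G5 G♯5 sounds B2 Bb2 Bb3 B3.
Then write for Eb clarinet: it sounds a minor third above written, so the part must be a minor third below concert.
B2 → G#2
Bb2 → G2
Bb3 → G3
B3 → G#3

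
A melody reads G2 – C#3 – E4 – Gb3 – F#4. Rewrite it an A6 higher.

E#3 A##3 C##5 E4 D##5

G2 to E#3
C#3 to A##3
E4 to C##5
Gb3 to E4
F#4 to D##5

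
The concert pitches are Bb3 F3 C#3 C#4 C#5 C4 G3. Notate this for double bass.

Written C4 sounds as C3 on the double bass, so concert pitches are written a perfect octave up.
Bb3 to Bb4
F3 to F4
C#3 to C#4
C#4 to C#5
C#5 to C#6
C4 to C5
G3 to G4

Bb4 F4 C#4 C#5 C#6 C5 G4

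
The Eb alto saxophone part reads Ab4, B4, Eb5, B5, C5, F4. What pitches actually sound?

Cb4 D4 Gb4 D5 Eb4 Ab3

Written C4 on the Eb alto saxophone sounds as Eb3, a major sixth lower; apply that shift to every note.
Ab4 becomes Cb4
B4 becomes D4
Eb5 becomes Gb4
B5 becomes D5
C5 becomes Eb4
F4 becomes Ab3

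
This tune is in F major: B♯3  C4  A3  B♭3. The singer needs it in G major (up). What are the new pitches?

F major to G major up is a major second, so every note moves up by that interval.
B#3 becomes C##4
C4 becomes D4
A3 becomes B3
Bb3 becomes C4

C##4 D4 B3 C4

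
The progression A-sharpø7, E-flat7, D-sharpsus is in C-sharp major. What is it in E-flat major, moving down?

C-sharp major down to E-flat major is an augmented sixth; each chord root moves by that interval while the quality stays the same.
A-sharpø7: root A-sharp down an augmented sixth → C, giving Cø7.
E-flat7: root E-flat down an augmented sixth → Gbb, giving Gbb7.
D-sharpsus: root D-sharp down an augmented sixth → F, giving Fsus.

Cø7 Gbb7 Fsus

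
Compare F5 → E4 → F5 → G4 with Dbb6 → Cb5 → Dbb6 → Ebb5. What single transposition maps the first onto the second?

From F5 to Dbb6 is 6 letter names — a sixth of some quality.
F5 to Dbb6 is 7 semitones, which makes it a diminished sixth; the second version is higher, so the direction is up.
Checking another pair — G4 → Ebb5 — gives the same interval.

up a diminished sixth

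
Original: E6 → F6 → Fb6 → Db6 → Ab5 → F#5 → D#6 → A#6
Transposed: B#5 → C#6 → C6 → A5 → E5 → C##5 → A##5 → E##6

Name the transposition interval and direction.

From E6 to B#5 is 4 letter names — a fourth of some quality.
B#5 to E6 is 4 semitones, which makes it a diminished fourth; the second version is lower, so the direction is down.
Checking another pair — A#6 → E##6 — gives the same interval.

down a diminished fourth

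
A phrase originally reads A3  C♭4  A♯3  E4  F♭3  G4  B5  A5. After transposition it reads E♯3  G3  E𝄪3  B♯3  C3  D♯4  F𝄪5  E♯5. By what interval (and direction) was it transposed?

Take the first pair: A3 → E#3. A to E spans 4 letter names, so the interval is some kind of fourth.
E#3 to A3 is 4 semitones, which makes it a diminished fourth; the second version is lower, so the direction is down.
Checking another pair — A5 → E#5 — gives the same interval.

down a diminished fourth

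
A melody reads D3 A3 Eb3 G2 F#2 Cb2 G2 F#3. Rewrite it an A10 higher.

F##4 C##5 G#4 B#3 A##3 E3 B#3 A##4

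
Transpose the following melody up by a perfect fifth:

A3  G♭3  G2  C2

E4 Db4 D3 G2

A3: a fifth up reaches E, and 7 semitones makes it E4.
Gb3 up a perfect fifth is Db4.
G2 up a perfect fifth is D3.
C2 up a perfect fifth is G2.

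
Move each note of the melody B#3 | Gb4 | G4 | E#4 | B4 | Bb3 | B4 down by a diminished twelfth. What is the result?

E##2 C3 C#3 A##2 E#3 E2 E#3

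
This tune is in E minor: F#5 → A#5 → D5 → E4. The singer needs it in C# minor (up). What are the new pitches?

D#6 F##6 B5 C#5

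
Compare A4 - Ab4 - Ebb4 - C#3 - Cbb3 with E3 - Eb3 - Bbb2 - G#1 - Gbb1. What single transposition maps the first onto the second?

down a perfect eleventh

From A4 to E3 is 11 letter names — an eleventh of some quality.
E3 to A4 is 17 semitones, which makes it a perfect eleventh; the second version is lower, so the direction is down.
Checking another pair — Cbb3 → Gbb1 — gives the same interval.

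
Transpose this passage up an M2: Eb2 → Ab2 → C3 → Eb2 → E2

Eb2 becomes F2
Ab2 becomes Bb2
C3 becomes D3
Eb2 becomes F2
E2 becomes F#2

F2 Bb2 D3 F2 F#2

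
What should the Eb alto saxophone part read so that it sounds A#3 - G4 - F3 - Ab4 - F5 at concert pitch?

F##4 E5 D4 F5 D6

Written C4 sounds as Eb3 on the Eb alto saxophone, so concert pitches are written a major sixth up.
A#3 to F##4
G4 to E5
F3 to D4
Ab4 to F5
F5 to D6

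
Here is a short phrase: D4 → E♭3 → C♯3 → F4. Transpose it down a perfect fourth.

A3 Bb2 G#2 C4

D4 becomes A3
Eb3 becomes Bb2
C#3 becomes G#2
F4 becomes C4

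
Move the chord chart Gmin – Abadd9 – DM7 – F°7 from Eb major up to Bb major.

Dmin Ebadd9 AM7 C°7

Eb major up to Bb major is a perfect fifth; each chord root moves by that interval while the quality stays the same.
Gmin: root G up a perfect fifth → D, giving Dmin.
Abadd9: root Ab up a perfect fifth → Eb, giving Ebadd9.
DM7: root D up a perfect fifth → A, giving AM7.
F°7: root F up a perfect fifth → C, giving C°7.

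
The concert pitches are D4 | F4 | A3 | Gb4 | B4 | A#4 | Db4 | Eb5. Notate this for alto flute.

G4 Bb4 D4 Cb5 E5 D#5 Gb4 Ab5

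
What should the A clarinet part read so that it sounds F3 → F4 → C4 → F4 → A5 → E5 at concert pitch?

Ab3 Ab4 Eb4 Ab4 C6 G5

The A clarinet sounds a minor third below written, so the written part must be a minor third above concert — transpose each note up.
F3 -> Ab3
F4 -> Ab4
C4 -> Eb4
F4 -> Ab4
A5 -> C6
E5 -> G5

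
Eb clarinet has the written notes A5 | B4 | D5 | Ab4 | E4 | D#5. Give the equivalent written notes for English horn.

G6 A5 C6 Gb5 D5 C#6

First find concert pitch: the Eb clarinet sounds a minor third above written, so A5 B4 D5 Ab4 E4 D#5 sounds C6 D5 F5 Cb5 G4 F#5.
Then write for English horn: it sounds a perfect fifth below written, so the part must be a perfect fifth above concert.
C6 → G6
D5 → A5
F5 → C6
Cb5 → Gb5
G4 → D5
F#5 → C#6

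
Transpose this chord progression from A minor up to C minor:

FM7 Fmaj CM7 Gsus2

A minor up to C minor is a minor third; each chord root moves by that interval while the quality stays the same.
FM7: root F up a minor third → Ab, giving AbM7.
Fmaj: root F up a minor third → Ab, giving Abmaj.
CM7: root C up a minor third → Eb, giving EbM7.
Gsus2: root G up a minor third → Bb, giving Bbsus2.

AbM7 Abmaj EbM7 Bbsus2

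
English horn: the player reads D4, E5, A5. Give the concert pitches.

Written C4 on the English horn sounds as F3, a perfect fifth lower; apply that shift to every note.
D4 becomes G3
E5 becomes A4
A5 becomes D5

G3 A4 D5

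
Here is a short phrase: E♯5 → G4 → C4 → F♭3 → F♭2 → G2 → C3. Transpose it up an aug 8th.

E##6 G#5 C#5 F4 F3 G#3 C#4

E#5 gives E##6
G4 gives G#5
C4 gives C#5
Fb3 gives F4
Fb2 gives F3
G2 gives G#3
C3 gives C#4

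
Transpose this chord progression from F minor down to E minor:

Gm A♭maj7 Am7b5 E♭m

F minor down to E minor is a minor second; each chord root moves by that interval while the quality stays the same.
Gm: root G down a minor second → F#, giving F#m.
A♭maj7: root A♭ down a minor second → G, giving Gmaj7.
Am7b5: root A down a minor second → G#, giving G#m7b5.
E♭m: root E♭ down a minor second → D, giving Dm.

F#m Gmaj7 G#m7b5 Dm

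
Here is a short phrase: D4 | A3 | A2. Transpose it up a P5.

D4: a fifth up reaches A, and 7 semitones makes it A4.
A3: a fifth up reaches E, and 7 semitones makes it E4.
A2: a fifth up reaches E, and 7 semitones makes it E3.

A4 E4 E3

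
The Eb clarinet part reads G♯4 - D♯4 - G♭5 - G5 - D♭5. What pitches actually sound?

The Eb clarinet sounds a minor third above written, so transpose each written note up a minor third.
G#4 -> B4
D#4 -> F#4
Gb5 -> Bbb5
G5 -> Bb5
Db5 -> Fb5

B4 F#4 Bbb5 Bb5 Fb5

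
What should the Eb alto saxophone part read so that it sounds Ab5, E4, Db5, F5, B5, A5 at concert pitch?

Written C4 sounds as Eb3 on the Eb alto saxophone, so concert pitches are written a major sixth up.
Ab5 to F6
E4 to C#5
Db5 to Bb5
F5 to D6
B5 to G#6
A5 to F#6

F6 C#5 Bb5 D6 G#6 F#6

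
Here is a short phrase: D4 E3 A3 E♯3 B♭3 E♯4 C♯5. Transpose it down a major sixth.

F3 G2 C3 G#2 Db3 G#3 E4

D4 -> F3
E3 -> G2
A3 -> C3
E#3 -> G#2
Bb3 -> Db3
E#4 -> G#3
C#5 -> E4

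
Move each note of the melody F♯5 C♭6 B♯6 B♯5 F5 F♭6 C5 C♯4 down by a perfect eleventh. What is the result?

F#5 to C#4
Cb6 to Gb4
B#6 to F##5
B#5 to F##4
F5 to C4
Fb6 to Cb5
C5 to G3
C#4 to G#2

C#4 Gb4 F##5 F##4 C4 Cb5 G3 G#2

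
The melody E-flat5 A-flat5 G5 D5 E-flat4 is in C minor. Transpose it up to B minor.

D6 G6 F#6 C#6 D5

From C up to B is a major seventh; apply that to each pitch.
Eb5 gives D6
Ab5 gives G6
G5 gives F#6
D5 gives C#6
Eb4 gives D5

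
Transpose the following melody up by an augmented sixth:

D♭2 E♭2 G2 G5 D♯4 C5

B2 C#3 E#3 E#6 B##4 A#5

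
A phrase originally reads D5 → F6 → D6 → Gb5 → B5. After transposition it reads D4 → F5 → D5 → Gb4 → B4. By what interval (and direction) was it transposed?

down a perfect octave

From D5 to D4 is 8 letter names — an octave of some quality.
D4 to D5 is 12 semitones, which makes it a perfect octave; the second version is lower, so the direction is down.
Checking another pair — B5 → B4 — gives the same interval.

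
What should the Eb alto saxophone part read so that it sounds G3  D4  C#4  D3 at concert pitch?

E4 B4 A#4 B3

Written C4 sounds as Eb3 on the Eb alto saxophone, so concert pitches are written a major sixth up.
G3 becomes E4
D4 becomes B4
C#4 becomes A#4
D3 becomes B3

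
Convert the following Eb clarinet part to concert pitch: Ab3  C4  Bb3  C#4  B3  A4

The Eb clarinet sounds a minor third above written, so transpose each written note up a minor third.
Ab3 becomes Cb4
C4 becomes Eb4
Bb3 becomes Db4
C#4 becomes E4
B3 becomes D4
A4 becomes C5

Cb4 Eb4 Db4 E4 D4 C5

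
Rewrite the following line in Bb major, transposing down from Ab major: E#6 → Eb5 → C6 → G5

F##5 F4 D5 A4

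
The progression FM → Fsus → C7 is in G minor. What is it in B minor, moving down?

AM Asus E7

G minor down to B minor is a minor sixth; each chord root moves by that interval while the quality stays the same.
FM: root F down a minor sixth → A, giving AM.
Fsus: root F down a minor sixth → A, giving Asus.
C7: root C down a minor sixth → E, giving E7.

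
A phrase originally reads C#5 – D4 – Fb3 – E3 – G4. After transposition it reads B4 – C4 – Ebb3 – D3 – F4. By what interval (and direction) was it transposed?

Take the first pair: C#5 → B4. C to B spans 2 letter names, so the interval is some kind of second.
B4 to C#5 is 2 semitones, which makes it a major second; the second version is lower, so the direction is down.
Checking another pair — G4 → F4 — gives the same interval.

down a major second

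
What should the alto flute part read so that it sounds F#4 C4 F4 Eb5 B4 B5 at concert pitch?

B4 F4 Bb4 Ab5 E5 E6

The alto flute sounds a perfect fourth below written, so the written part must be a perfect fourth above concert — transpose each note up.
F#4 becomes B4
C4 becomes F4
F4 becomes Bb4
Eb5 becomes Ab5
B4 becomes E5
B5 becomes E6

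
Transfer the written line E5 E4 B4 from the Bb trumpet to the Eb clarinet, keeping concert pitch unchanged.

B4 B3 F#4

First find concert pitch: the Bb trumpet sounds a major second below written, so E5 E4 B4 sounds D5 D4 A4.
Then write for Eb clarinet: it sounds a minor third above written, so the part must be a minor third below concert.
D5 → B4
D4 → B3
A4 → F#4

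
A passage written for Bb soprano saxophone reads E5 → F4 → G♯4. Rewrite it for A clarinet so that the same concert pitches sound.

First find concert pitch: the Bb soprano saxophone sounds a major second below written, so E5 F4 G♯4 sounds D5 Eb4 F#4.
Then write for A clarinet: it sounds a minor third below written, so the part must be a minor third above concert.
D5 → F5
Eb4 → Gb4
F#4 → A4

F5 Gb4 A4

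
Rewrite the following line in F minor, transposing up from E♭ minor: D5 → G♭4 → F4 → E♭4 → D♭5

E5 Ab4 G4 F4 Eb5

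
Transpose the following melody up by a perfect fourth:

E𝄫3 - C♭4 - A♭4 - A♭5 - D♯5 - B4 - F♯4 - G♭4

Ebb3 up a perfect fourth is Abb3.
Cb4 up a perfect fourth is Fb4.
A perfect fourth up from Ab4 gives Db5.
A perfect fourth up from Ab5 gives Db6.
D#5: a fourth up reaches G, and 5 semitones makes it G#5.
B4 up a perfect fourth is E5.
F#4: a fourth up reaches B, and 5 semitones makes it B4.
A perfect fourth up from Gb4 gives Cb5.

Abb3 Fb4 Db5 Db6 G#5 E5 B4 Cb5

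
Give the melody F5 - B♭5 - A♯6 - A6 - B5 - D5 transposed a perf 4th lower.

C5 F5 E#6 E6 F#5 A4

F5 down a perfect fourth is C5.
A perfect fourth down from Bb5 gives F5.
A perfect fourth down from A#6 gives E#6.
A6 down a perfect fourth is E6.
B5: a fourth down reaches F, and 5 semitones makes it F#5.
A perfect fourth down from D5 gives A4.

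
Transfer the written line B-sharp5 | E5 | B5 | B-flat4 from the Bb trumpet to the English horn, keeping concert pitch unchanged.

First find concert pitch: the Bb trumpet sounds a major second below written, so B-sharp5 E5 B5 B-flat4 sounds A#5 D5 A5 Ab4.
Then write for English horn: it sounds a perfect fifth below written, so the part must be a perfect fifth above concert.
A#5 → E#6
D5 → A5
A5 → E6
Ab4 → Eb5

E#6 A5 E6 Eb5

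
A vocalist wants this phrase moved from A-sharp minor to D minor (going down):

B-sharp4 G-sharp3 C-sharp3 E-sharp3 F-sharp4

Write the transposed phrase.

E4 C3 F2 A2 Bb3

A-sharp minor to D minor down is an augmented fifth, so every note moves down by that interval.
B#4 gives E4
G#3 gives C3
C#3 gives F2
E#3 gives A2
F#4 gives Bb3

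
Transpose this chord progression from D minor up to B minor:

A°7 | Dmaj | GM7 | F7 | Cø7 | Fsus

D minor up to B minor is a major sixth; each chord root moves by that interval while the quality stays the same.
A°7: root A up a major sixth → F#, giving F#°7.
Dmaj: root D up a major sixth → B, giving Bmaj.
GM7: root G up a major sixth → E, giving EM7.
F7: root F up a major sixth → D, giving D7.
Cø7: root C up a major sixth → A, giving Aø7.
Fsus: root F up a major sixth → D, giving Dsus.

F#°7 Bmaj EM7 D7 Aø7 Dsus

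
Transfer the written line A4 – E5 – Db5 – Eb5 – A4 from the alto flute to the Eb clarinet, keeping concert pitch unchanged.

C#4 G#4 F4 G4 C#4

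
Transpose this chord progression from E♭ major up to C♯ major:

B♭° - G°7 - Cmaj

E♭ major up to C♯ major is an augmented sixth; each chord root moves by that interval while the quality stays the same.
B♭°: root B♭ up an augmented sixth → G#, giving G#°.
G°7: root G up an augmented sixth → E#, giving E#°7.
Cmaj: root C up an augmented sixth → A#, giving A#maj.

G#° E#°7 A#maj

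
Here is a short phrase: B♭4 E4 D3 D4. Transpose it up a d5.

Bb4 -> Fb5
E4 -> Bb4
D3 -> Ab3
D4 -> Ab4

Fb5 Bb4 Ab3 Ab4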